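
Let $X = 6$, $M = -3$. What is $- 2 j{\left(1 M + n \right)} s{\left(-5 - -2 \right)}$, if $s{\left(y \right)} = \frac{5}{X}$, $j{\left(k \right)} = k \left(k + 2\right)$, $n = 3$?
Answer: $0$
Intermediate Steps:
$j{\left(k \right)} = k \left(2 + k\right)$
$s{\left(y \right)} = \frac{5}{6}$
$- 2 j{\left(1 M + n \right)} s{\left(-5 - -2 \right)} = - 2 \left(1 \left(-3\right) + 3\right) \left(2 + \left(1 \left(-3\right) + 3\right)\right) \frac{5}{6} = - 2 \left(-3 + 3\right) \left(2 + \left(-3 + 3\right)\right) \frac{5}{6} = - 2 \cdot 0 \left(2 + 0\right) \frac{5}{6} = - 2 \cdot 0 \cdot 2 \cdot \frac{5}{6} = \left(-2\right) 0 \cdot \frac{5}{6} = 0 \cdot \frac{5}{6} = 0$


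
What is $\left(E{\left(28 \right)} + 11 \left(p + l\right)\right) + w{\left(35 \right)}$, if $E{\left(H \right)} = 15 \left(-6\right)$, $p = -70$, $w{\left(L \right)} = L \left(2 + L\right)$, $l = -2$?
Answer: $413$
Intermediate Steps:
$E{\left(H \right)} = -90$
$\left(E{\left(28 \right)} + 11 \left(p + l\right)\right) + w{\left(35 \right)} = \left(-90 + 11 \left(-70 - 2\right)\right) + 35 \left(2 + 35\right) = \left(-90 + 11 \left(-72\right)\right) + 35 \cdot 37 = \left(-90 - 792\right) + 1295 = -882 + 1295 = 413$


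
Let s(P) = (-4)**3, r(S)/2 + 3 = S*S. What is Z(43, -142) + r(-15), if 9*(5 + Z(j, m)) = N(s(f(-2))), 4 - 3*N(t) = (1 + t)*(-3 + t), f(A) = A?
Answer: 7636/27 ≈ 282.81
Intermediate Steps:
r(S) = -6 + 2*S**2 (r(S) = -6 + 2*(S*S) = -6 + 2*S**2)
s(P) = -64
N(t) = 4/3 - (1 + t)*(-3 + t)/3
Z(j, m) = -4352/27 (Z(j, m) = -5 + (7/3 - 1/3*(-64)**2 + (2/3)*(-64))/9 = -5 + (7/3 - 1/3*4096 - 128/3)/9 = -5 + (7/3 - 4096/3 - 128/3)/9 = -5 + (1/9)*(-4217/3) = -5 - 4217/27 = -4352/27)
Z(43, -142) + r(-15) = -4352/27 + (-6 + 2*(-15)**2) = -4352/27 + (-6 + 2*225) = -4352/27 + (-6 + 450) = -4352/27 + 444 = 7636/27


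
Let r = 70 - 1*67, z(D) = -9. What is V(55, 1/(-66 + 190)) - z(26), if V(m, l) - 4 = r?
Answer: 16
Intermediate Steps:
r = 3 (r = 70 - 67 = 3)
V(m, l) = 7 (V(m, l) = 4 + 3 = 7)
V(55, 1/(-66 + 190)) - z(26) = 7 - 1*(-9) = 7 + 9 = 16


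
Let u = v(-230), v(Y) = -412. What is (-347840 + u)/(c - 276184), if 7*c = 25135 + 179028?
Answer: 812588/576375 ≈ 1.4098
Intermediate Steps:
u = -412
c = 204163/7 (c = (25135 + 179028)/7 = (⅐)*204163 = 204163/7 ≈ 29166.)
(-347840 + u)/(c - 276184) = (-347840 - 412)/(204163/7 - 276184) = -348252/(-1729125/7) = -348252*(-7/1729125) = 812588/576375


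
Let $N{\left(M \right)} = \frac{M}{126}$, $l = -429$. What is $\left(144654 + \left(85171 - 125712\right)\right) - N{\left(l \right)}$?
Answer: $\frac{4372889}{42} \approx 1.0412 \cdot 10^{5}$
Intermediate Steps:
$N{\left(M \right)} = \frac{M}{126}$ ($N{\left(M \right)} = M \frac{1}{126} = \frac{M}{126}$)
$\left(144654 + \left(85171 - 125712\right)\right) - N{\left(l \right)} = \left(144654 + \left(85171 - 125712\right)\right) - \frac{1}{126} \left(-429\right) = \left(144654 - 40541\right) - - \frac{143}{42} = 104113 + \frac{143}{42} = \frac{4372889}{42}$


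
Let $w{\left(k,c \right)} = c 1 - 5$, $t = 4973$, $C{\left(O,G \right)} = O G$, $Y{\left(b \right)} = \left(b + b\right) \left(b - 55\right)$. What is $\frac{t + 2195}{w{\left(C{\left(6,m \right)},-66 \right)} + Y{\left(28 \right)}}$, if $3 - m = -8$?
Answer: $- \frac{7168}{1583} \approx -4.5281$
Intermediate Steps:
$m = 11$ ($m = 3 - -8 = 3 + 8 = 11$)
$Y{\left(b \right)} = 2 b \left(-55 + b\right)$
$C{\left(O,G \right)} = G O$
$w{\left(k,c \right)} = -5 + c$ ($w{\left(k,c \right)} = c - 5 = -5 + c$)
$\frac{t + 2195}{w{\left(C{\left(6,m \right)},-66 \right)} + Y{\left(28 \right)}} = \frac{4973 + 2195}{\left(-5 - 66\right) + 2 \cdot 28 \left(-55 + 28\right)} = \frac{7168}{-71 + 2 \cdot 28 \left(-27\right)} = \frac{7168}{-71 - 1512} = \frac{7168}{-1583} = 7168 \left(- \frac{1}{1583}\right) = - \frac{7168}{1583}$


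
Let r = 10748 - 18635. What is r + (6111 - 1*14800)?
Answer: -16576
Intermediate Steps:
r = -7887
r + (6111 - 1*14800) = -7887 + (6111 - 1*14800) = -7887 + (6111 - 14800) = -7887 - 8689 = -16576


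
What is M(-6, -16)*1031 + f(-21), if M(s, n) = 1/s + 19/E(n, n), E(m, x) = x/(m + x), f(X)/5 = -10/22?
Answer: 2574257/66 ≈ 39004.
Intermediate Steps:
f(X) = -25/11 (f(X) = 5*(-10/22) = 5*(-10*1/22) = 5*(-5/11) = -25/11)
M(s, n) = 38 + 1/s (M(s, n) = 1/s + 19/((n/(n + n))) = 1/s + 19/((n/((2*n)))) = 1/s + 19/((n*(1/(2*n)))) = 1/s + 19/(1/2) = 1/s + 19*2 = 1/s + 38 = 38 + 1/s)
M(-6, -16)*1031 + f(-21) = (38 + 1/(-6))*1031 - 25/11 = (38 - 1/6)*1031 - 25/11 = (227/6)*1031 - 25/11 = 234037/6 - 25/11 = 2574257/66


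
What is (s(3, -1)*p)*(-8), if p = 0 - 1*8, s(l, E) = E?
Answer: -64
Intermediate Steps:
p = -8 (p = 0 - 8 = -8)
(s(3, -1)*p)*(-8) = -1*(-8)*(-8) = 8*(-8) = -64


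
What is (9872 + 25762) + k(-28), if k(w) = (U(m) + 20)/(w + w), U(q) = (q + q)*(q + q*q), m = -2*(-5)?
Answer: 498321/14 ≈ 35594.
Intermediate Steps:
m = 10
U(q) = 2*q*(q + q**2) (U(q) = (2*q)*(q + q**2) = 2*q*(q + q**2))
k(w) = 1110/w (k(w) = (2*10**2*(1 + 10) + 20)/(w + w) = (2*100*11 + 20)/((2*w)) = (2200 + 20)*(1/(2*w)) = 2220*(1/(2*w)) = 1110/w)
(9872 + 25762) + k(-28) = (9872 + 25762) + 1110/(-28) = 35634 + 1110*(-1/28) = 35634 - 555/14 = 498321/14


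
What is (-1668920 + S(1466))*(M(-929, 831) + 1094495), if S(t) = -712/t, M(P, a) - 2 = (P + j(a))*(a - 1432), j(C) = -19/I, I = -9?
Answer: -18183427744404740/6597 ≈ -2.7563e+12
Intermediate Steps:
j(C) = 19/9 (j(C) = -19/(-9) = -19*(-1/9) = 19/9)
M(P, a) = 2 + (-1432 + a)*(19/9 + P) (M(P, a) = 2 + (P + 19/9)*(a - 1432) = 2 + (19/9 + P)*(-1432 + a) = 2 + (-1432 + a)*(19/9 + P))
(-1668920 + S(1466))*(M(-929, 831) + 1094495) = (-1668920 - 712/1466)*((-27190/9 - 1432*(-929) + (19/9)*831 - 929*831) + 1094495) = (-1668920 - 712*1/1466)*((-27190/9 + 1330328 + 5263/3 - 771999) + 1094495) = (-1668920 - 356/733)*(5013560/9 + 1094495) = -1223318716/733*14864015/9 = -18183427744404740/6597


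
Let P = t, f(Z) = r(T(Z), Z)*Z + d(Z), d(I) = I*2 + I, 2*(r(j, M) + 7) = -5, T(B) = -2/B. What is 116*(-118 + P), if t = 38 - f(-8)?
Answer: -15312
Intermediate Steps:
r(j, M) = -19/2 (r(j, M) = -7 + (½)*(-5) = -7 - 5/2 = -19/2)
d(I) = 3*I (d(I) = 2*I + I = 3*I)
f(Z) = -13*Z/2 (f(Z) = -19*Z/2 + 3*Z = -13*Z/2)
t = -14 (t = 38 - (-13)*(-8)/2 = 38 - 1*52 = 38 - 52 = -14)
P = -14
116*(-118 + P) = 116*(-118 - 14) = 116*(-132) = -15312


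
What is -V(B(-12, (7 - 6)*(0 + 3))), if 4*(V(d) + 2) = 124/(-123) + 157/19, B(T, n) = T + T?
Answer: 1741/9348 ≈ 0.18624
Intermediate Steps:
B(T, n) = 2*T
V(d) = -1741/9348 (V(d) = -2 + (124/(-123) + 157/19)/4 = -2 + (124*(-1/123) + 157*(1/19))/4 = -2 + (-124/123 + 157/19)/4 = -2 + (1/4)*(16955/2337) = -2 + 16955/9348 = -1741/9348)
-V(B(-12, (7 - 6)*(0 + 3))) = -1*(-1741/9348) = 1741/9348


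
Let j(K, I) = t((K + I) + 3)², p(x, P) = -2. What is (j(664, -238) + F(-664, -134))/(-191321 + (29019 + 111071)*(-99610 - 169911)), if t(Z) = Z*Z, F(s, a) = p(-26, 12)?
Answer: -33871089679/37757388211 ≈ -0.89707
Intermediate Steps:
F(s, a) = -2
t(Z) = Z²
j(K, I) = (3 + I + K)⁴ (j(K, I) = (((K + I) + 3)²)² = (((I + K) + 3)²)² = ((3 + I + K)²)² = (3 + I + K)⁴)
(j(664, -238) + F(-664, -134))/(-191321 + (29019 + 111071)*(-99610 - 169911)) = ((3 - 238 + 664)⁴ - 2)/(-191321 + (29019 + 111071)*(-99610 - 169911)) = (429⁴ - 2)/(-191321 + 140090*(-269521)) = (33871089681 - 2)/(-191321 - 37757196890) = 33871089679/(-37757388211) = 33871089679*(-1/37757388211) = -33871089679/37757388211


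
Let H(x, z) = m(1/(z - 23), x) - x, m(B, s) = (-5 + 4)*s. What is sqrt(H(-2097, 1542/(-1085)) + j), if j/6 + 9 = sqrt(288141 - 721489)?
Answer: 2*sqrt(1035 + 3*I*sqrt(108337)) ≈ 70.221 + 28.124*I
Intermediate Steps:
j = -54 + 12*I*sqrt(108337) (j = -54 + 6*sqrt(288141 - 721489) = -54 + 6*sqrt(-433348) = -54 + 6*(2*I*sqrt(108337)) = -54 + 12*I*sqrt(108337) ≈ -54.0 + 3949.8*I)
m(B, s) = -s
H(x, z) = -2*x (H(x, z) = -x - x = -2*x)
sqrt(H(-2097, 1542/(-1085)) + j) = sqrt(-2*(-2097) + (-54 + 12*I*sqrt(108337))) = sqrt(4194 + (-54 + 12*I*sqrt(108337))) = sqrt(4140 + 12*I*sqrt(108337))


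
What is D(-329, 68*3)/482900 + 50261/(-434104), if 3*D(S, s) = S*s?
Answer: -772336627/4764291400 ≈ -0.16211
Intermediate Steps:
D(S, s) = S*s/3 (D(S, s) = (S*s)/3 = S*s/3)
D(-329, 68*3)/482900 + 50261/(-434104) = ((1/3)*(-329)*(68*3))/482900 + 50261/(-434104) = ((1/3)*(-329)*204)*(1/482900) + 50261*(-1/434104) = -22372*1/482900 - 50261/434104 = -5593/120725 - 50261/434104 = -772336627/4764291400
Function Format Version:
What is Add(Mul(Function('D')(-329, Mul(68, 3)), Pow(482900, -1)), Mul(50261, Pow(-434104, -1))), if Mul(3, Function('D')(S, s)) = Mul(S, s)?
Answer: Rational(-772336627, 4764291400) ≈ -0.16211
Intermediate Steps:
Function('D')(S, s) = Mul(Rational(1, 3), S, s) (Function('D')(S, s) = Mul(Rational(1, 3), Mul(S, s)) = Mul(Rational(1, 3), S, s))
Add(Mul(Function('D')(-329, Mul(68, 3)), Pow(482900, -1)), Mul(50261, Pow(-434104, -1))) = Add(Mul(Mul(Rational(1, 3), -329, Mul(68, 3)), Pow(482900, -1)), Mul(50261, Pow(-434104, -1))) = Add(Mul(Mul(Rational(1, 3), -329, 204), Rational(1, 482900)), Mul(50261, Rational(-1, 434104))) = Add(Mul(-22372, Rational(1, 482900)), Rational(-50261, 434104)) = Add(Rational(-5593, 120725), Rational(-50261, 434104)) = Rational(-772336627, 4764291400)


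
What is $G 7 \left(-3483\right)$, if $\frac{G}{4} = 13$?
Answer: $-1267812$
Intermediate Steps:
$G = 52$ ($G = 4 \cdot 13 = 52$)
$G 7 \left(-3483\right) = 52 \cdot 7 \left(-3483\right) = 364 \left(-3483\right) = -1267812$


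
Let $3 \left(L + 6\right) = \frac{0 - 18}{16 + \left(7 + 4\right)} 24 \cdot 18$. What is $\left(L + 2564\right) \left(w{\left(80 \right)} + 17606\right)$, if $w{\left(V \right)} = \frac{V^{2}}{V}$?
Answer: $43542932$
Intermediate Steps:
$w{\left(V \right)} = V$
$L = -102$ ($L = -6 + \frac{\frac{0 - 18}{16 + \left(7 + 4\right)} 24 \cdot 18}{3} = -6 + \frac{- \frac{18}{16 + 11} \cdot 24 \cdot 18}{3} = -6 + \frac{- \frac{18}{27} \cdot 24 \cdot 18}{3} = -6 + \frac{\left(-18\right) \frac{1}{27} \cdot 24 \cdot 18}{3} = -6 + \frac{\left(- \frac{2}{3}\right) 24 \cdot 18}{3} = -6 + \frac{\left(-16\right) 18}{3} = -6 + \frac{1}{3} \left(-288\right) = -6 - 96 = -102$)
$\left(L + 2564\right) \left(w{\left(80 \right)} + 17606\right) = \left(-102 + 2564\right) \left(80 + 17606\right) = 2462 \cdot 17686 = 43542932$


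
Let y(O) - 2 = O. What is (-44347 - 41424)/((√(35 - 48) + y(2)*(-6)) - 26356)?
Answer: 2262638980/695904413 + 85771*I*√13/695904413 ≈ 3.2514 + 0.00044439*I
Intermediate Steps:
y(O) = 2 + O
(-44347 - 41424)/((√(35 - 48) + y(2)*(-6)) - 26356) = (-44347 - 41424)/((√(35 - 48) + (2 + 2)*(-6)) - 26356) = -85771/((√(-13) + 4*(-6)) - 26356) = -85771/((I*√13 - 24) - 26356) = -85771/((-24 + I*√13) - 26356) = -85771/(-26380 + I*√13)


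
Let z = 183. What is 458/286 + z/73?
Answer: 42886/10439 ≈ 4.1082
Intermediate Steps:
458/286 + z/73 = 458/286 + 183/73 = 458*(1/286) + 183*(1/73) = 229/143 + 183/73 = 42886/10439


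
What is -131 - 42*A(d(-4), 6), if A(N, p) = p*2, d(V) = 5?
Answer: -635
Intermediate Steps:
A(N, p) = 2*p
-131 - 42*A(d(-4), 6) = -131 - 84*6 = -131 - 42*12 = -131 - 504 = -635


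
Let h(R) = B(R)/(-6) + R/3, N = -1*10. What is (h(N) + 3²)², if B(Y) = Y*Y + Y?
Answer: 784/9 ≈ 87.111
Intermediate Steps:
N = -10
B(Y) = Y + Y² (B(Y) = Y² + Y = Y + Y²)
h(R) = R/3 - R*(1 + R)/6 (h(R) = (R*(1 + R))/(-6) + R/3 = (R*(1 + R))*(-⅙) + R*(⅓) = -R*(1 + R)/6 + R/3 = R/3 - R*(1 + R)/6)
(h(N) + 3²)² = ((⅙)*(-10)*(1 - 1*(-10)) + 3²)² = ((⅙)*(-10)*(1 + 10) + 9)² = ((⅙)*(-10)*11 + 9)² = (-55/3 + 9)² = (-28/3)² = 784/9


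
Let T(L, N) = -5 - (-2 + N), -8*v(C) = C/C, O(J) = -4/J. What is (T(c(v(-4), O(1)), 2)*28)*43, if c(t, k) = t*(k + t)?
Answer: -6020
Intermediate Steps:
v(C) = -⅛ (v(C) = -C/(8*C) = -⅛*1 = -⅛)
T(L, N) = -3 - N (T(L, N) = -5 + (2 - N) = -3 - N)
(T(c(v(-4), O(1)), 2)*28)*43 = ((-3 - 1*2)*28)*43 = ((-3 - 2)*28)*43 = -5*28*43 = -140*43 = -6020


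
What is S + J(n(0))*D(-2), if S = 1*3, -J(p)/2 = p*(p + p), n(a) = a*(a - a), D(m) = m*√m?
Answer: 3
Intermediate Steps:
D(m) = m^(3/2)
n(a) = 0 (n(a) = a*0 = 0)
J(p) = -4*p² (J(p) = -2*p*(p + p) = -2*p*2*p = -4*p²)
S = 3
S + J(n(0))*D(-2) = 3 + (-4*0²)*(-2)^(3/2) = 3 + (-4*0)*(-2*I*√2) = 3 + 0*(-2*I*√2) = 3 + 0 = 3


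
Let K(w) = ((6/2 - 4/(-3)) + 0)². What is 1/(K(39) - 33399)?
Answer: -9/300422 ≈ -2.9958e-5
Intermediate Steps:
K(w) = 169/9 (K(w) = ((6*(½) - 4*(-⅓)) + 0)² = ((3 + 4/3) + 0)² = (13/3 + 0)² = (13/3)² = 169/9)
1/(K(39) - 33399) = 1/(169/9 - 33399) = 1/(-300422/9) = -9/300422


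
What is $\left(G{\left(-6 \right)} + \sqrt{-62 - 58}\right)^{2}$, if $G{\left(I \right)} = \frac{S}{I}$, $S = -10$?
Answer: $- \frac{1055}{9} + \frac{20 i \sqrt{30}}{3} \approx -117.22 + 36.515 i$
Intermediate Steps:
$G{\left(I \right)} = - \frac{10}{I}$
$\left(G{\left(-6 \right)} + \sqrt{-62 - 58}\right)^{2} = \left(- \frac{10}{-6} + \sqrt{-62 - 58}\right)^{2} = \left(\left(-10\right) \left(- \frac{1}{6}\right) + \sqrt{-120}\right)^{2} = \left(\frac{5}{3} + 2 i \sqrt{30}\right)^{2}$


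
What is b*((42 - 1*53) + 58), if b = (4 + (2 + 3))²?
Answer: 3807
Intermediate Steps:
b = 81 (b = (4 + 5)² = 9² = 81)
b*((42 - 1*53) + 58) = 81*((42 - 1*53) + 58) = 81*((42 - 53) + 58) = 81*(-11 + 58) = 81*47 = 3807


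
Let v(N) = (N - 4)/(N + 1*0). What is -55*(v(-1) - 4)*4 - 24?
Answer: -244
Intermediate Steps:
v(N) = (-4 + N)/N (v(N) = (-4 + N)/(N + 0) = (-4 + N)/N)
-55*(v(-1) - 4)*4 - 24 = -55*((-4 - 1)/(-1) - 4)*4 - 24 = -55*(-1*(-5) - 4)*4 - 24 = -55*(5 - 4)*4 - 24 = -55*4 - 24 = -220 - 24 = -244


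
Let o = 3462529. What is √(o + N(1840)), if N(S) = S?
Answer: √3464369 ≈ 1861.3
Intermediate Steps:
√(o + N(1840)) = √(3462529 + 1840) = √3464369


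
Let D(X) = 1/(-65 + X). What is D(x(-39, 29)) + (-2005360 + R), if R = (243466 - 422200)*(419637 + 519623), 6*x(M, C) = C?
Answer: -60604572494206/361 ≈ -1.6788e+11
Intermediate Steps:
x(M, C) = C/6
R = -167877696840 (R = -178734*939260 = -167877696840)
D(x(-39, 29)) + (-2005360 + R) = 1/(-65 + (1/6)*29) + (-2005360 - 167877696840) = 1/(-65 + 29/6) - 167879702200 = 1/(-361/6) - 167879702200 = -6/361 - 167879702200 = -60604572494206/361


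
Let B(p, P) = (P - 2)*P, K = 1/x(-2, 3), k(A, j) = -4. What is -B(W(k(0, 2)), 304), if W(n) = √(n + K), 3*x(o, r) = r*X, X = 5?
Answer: -91808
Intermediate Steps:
x(o, r) = 5*r/3 (x(o, r) = (r*5)/3 = (5*r)/3 = 5*r/3)
K = ⅕ (K = 1/((5/3)*3) = 1/5 = ⅕ ≈ 0.20000)
W(n) = √(⅕ + n) (W(n) = √(n + ⅕) = √(⅕ + n))
B(p, P) = P*(-2 + P) (B(p, P) = (-2 + P)*P = P*(-2 + P))
-B(W(k(0, 2)), 304) = -304*(-2 + 304) = -304*302 = -1*91808 = -91808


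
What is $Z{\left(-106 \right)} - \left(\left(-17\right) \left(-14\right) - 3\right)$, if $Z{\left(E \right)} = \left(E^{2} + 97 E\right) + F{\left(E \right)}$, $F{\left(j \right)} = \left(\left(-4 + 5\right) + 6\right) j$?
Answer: $-23$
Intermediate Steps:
$F{\left(j \right)} = 7 j$ ($F{\left(j \right)} = \left(1 + 6\right) j = 7 j$)
$Z{\left(E \right)} = E^{2} + 104 E$ ($Z{\left(E \right)} = \left(E^{2} + 97 E\right) + 7 E = E^{2} + 104 E$)
$Z{\left(-106 \right)} - \left(\left(-17\right) \left(-14\right) - 3\right) = - 106 \left(104 - 106\right) - \left(\left(-17\right) \left(-14\right) - 3\right) = \left(-106\right) \left(-2\right) - \left(238 - 3\right) = 212 - 235 = -23$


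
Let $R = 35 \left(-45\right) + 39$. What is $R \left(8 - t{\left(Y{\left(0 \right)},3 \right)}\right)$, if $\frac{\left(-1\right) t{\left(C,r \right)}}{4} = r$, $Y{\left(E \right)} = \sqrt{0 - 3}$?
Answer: $-30720$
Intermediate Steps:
$Y{\left(E \right)} = i \sqrt{3}$ ($Y{\left(E \right)} = \sqrt{-3} = i \sqrt{3}$)
$t{\left(C,r \right)} = - 4 r$
$R = -1536$ ($R = -1575 + 39 = -1536$)
$R \left(8 - t{\left(Y{\left(0 \right)},3 \right)}\right) = - 1536 \left(8 - \left(-4\right) 3\right) = - 1536 \left(8 - -12\right) = - 1536 \left(8 + 12\right) = \left(-1536\right) 20 = -30720$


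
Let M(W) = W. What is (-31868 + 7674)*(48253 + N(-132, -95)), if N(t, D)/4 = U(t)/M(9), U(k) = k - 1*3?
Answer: -1165981442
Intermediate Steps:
U(k) = -3 + k (U(k) = k - 3 = -3 + k)
N(t, D) = -4/3 + 4*t/9 (N(t, D) = 4*((-3 + t)/9) = 4*((-3 + t)*(⅑)) = 4*(-⅓ + t/9) = -4/3 + 4*t/9)
(-31868 + 7674)*(48253 + N(-132, -95)) = (-31868 + 7674)*(48253 + (-4/3 + (4/9)*(-132))) = -24194*(48253 + (-4/3 - 176/3)) = -24194*(48253 - 60) = -24194*48193 = -1165981442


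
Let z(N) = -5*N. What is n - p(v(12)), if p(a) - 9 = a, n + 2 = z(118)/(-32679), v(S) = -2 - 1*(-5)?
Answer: -456916/32679 ≈ -13.982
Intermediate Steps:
v(S) = 3 (v(S) = -2 + 5 = 3)
n = -64768/32679 (n = -2 - 5*118/(-32679) = -2 - 590*(-1/32679) = -2 + 590/32679 = -64768/32679 ≈ -1.9819)
p(a) = 9 + a
n - p(v(12)) = -64768/32679 - (9 + 3) = -64768/32679 - 1*12 = -64768/32679 - 12 = -456916/32679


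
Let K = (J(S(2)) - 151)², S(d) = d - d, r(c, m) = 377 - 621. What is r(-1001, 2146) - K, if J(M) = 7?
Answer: -20980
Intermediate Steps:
r(c, m) = -244
S(d) = 0
K = 20736 (K = (7 - 151)² = (-144)² = 20736)
r(-1001, 2146) - K = -244 - 1*20736 = -244 - 20736 = -20980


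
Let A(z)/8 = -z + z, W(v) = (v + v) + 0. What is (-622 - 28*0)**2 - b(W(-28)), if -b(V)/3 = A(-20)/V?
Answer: 386884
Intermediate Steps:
W(v) = 2*v (W(v) = 2*v + 0 = 2*v)
A(z) = 0 (A(z) = 8*(-z + z) = 8*0 = 0)
b(V) = 0 (b(V) = -0/V = -3*0 = 0)
(-622 - 28*0)**2 - b(W(-28)) = (-622 - 28*0)**2 - 1*0 = (-622 + 0)**2 + 0 = (-622)**2 + 0 = 386884 + 0 = 386884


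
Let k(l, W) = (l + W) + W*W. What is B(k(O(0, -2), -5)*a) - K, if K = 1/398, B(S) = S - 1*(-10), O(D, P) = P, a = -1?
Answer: -3185/398 ≈ -8.0025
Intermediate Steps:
k(l, W) = W + l + W² (k(l, W) = (W + l) + W² = W + l + W²)
B(S) = 10 + S (B(S) = S + 10 = 10 + S)
K = 1/398 ≈ 0.0025126
B(k(O(0, -2), -5)*a) - K = (10 + (-5 - 2 + (-5)²)*(-1)) - 1*1/398 = (10 + (-5 - 2 + 25)*(-1)) - 1/398 = (10 + 18*(-1)) - 1/398 = (10 - 18) - 1/398 = -8 - 1/398 = -3185/398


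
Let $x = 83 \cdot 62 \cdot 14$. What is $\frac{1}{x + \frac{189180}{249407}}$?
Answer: $\frac{249407}{17968467088} \approx 1.388 \cdot 10^{-5}$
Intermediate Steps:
$x = 72044$ ($x = 5146 \cdot 14 = 72044$)
$\frac{1}{x + \frac{189180}{249407}} = \frac{1}{72044 + \frac{189180}{249407}} = \frac{1}{\frac{17968467088}{249407}} = \frac{249407}{17968467088}$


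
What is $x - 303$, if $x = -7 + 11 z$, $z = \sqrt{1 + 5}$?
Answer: $-310 + 11 \sqrt{6} \approx -283.06$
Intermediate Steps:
$z = \sqrt{6} \approx 2.4495$
$x = -7 + 11 \sqrt{6} \approx 19.944$
$x - 303 = \left(-7 + 11 \sqrt{6}\right) - 303 = -310 + 11 \sqrt{6}$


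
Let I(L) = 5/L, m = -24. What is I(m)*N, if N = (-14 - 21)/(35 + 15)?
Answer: 7/48 ≈ 0.14583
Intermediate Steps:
N = -7/10 (N = -35/50 = -35*1/50 = -7/10 ≈ -0.70000)
I(m)*N = (5/(-24))*(-7/10) = (5*(-1/24))*(-7/10) = -5/24*(-7/10) = 7/48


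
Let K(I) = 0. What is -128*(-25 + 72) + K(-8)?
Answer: -6016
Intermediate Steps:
-128*(-25 + 72) + K(-8) = -128*(-25 + 72) + 0 = -128*47 + 0 = -6016 + 0 = -6016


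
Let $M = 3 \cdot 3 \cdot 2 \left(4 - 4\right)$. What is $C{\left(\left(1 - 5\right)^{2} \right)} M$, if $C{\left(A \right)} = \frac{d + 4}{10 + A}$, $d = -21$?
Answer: $0$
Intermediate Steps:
$C{\left(A \right)} = - \frac{17}{10 + A}$ ($C{\left(A \right)} = \frac{-21 + 4}{10 + A} = - \frac{17}{10 + A}$)
$M = 0$ ($M = 9 \cdot 2 \cdot 0 = 9 \cdot 0 = 0$)
$C{\left(\left(1 - 5\right)^{2} \right)} M = - \frac{17}{10 + \left(1 - 5\right)^{2}} \cdot 0 = - \frac{17}{10 + \left(-4\right)^{2}} \cdot 0 = - \frac{17}{10 + 16} \cdot 0 = - \frac{17}{26} \cdot 0 = \left(-17\right) \frac{1}{26} \cdot 0 = \left(- \frac{17}{26}\right) 0 = 0$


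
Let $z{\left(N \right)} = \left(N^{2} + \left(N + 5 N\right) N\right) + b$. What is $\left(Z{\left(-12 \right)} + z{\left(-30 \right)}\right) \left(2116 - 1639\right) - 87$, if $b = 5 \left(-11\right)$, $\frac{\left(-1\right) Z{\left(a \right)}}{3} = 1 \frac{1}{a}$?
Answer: $\frac{11915589}{4} \approx 2.9789 \cdot 10^{6}$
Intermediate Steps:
$Z{\left(a \right)} = - \frac{3}{a}$ ($Z{\left(a \right)} = - 3 \cdot 1 \frac{1}{a} = - \frac{3}{a}$)
$b = -55$
$z{\left(N \right)} = -55 + 7 N^{2}$ ($z{\left(N \right)} = \left(N^{2} + \left(N + 5 N\right) N\right) - 55 = \left(N^{2} + 6 N N\right) - 55 = \left(N^{2} + 6 N^{2}\right) - 55 = 7 N^{2} - 55 = -55 + 7 N^{2}$)
$\left(Z{\left(-12 \right)} + z{\left(-30 \right)}\right) \left(2116 - 1639\right) - 87 = \left(- \frac{3}{-12} - \left(55 - 7 \left(-30\right)^{2}\right)\right) \left(2116 - 1639\right) - 87 = \left(\left(-3\right) \left(- \frac{1}{12}\right) + \left(-55 + 7 \cdot 900\right)\right) 477 - 87 = \left(\frac{1}{4} + \left(-55 + 6300\right)\right) 477 - 87 = \left(\frac{1}{4} + 6245\right) 477 - 87 = \frac{24981}{4} \cdot 477 - 87 = \frac{11915937}{4} - 87 = \frac{11915589}{4}$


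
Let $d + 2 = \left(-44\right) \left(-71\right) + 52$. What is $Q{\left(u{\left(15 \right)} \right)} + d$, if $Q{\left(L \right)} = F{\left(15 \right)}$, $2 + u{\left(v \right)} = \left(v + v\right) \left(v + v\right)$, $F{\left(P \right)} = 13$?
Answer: $3187$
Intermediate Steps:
$u{\left(v \right)} = -2 + 4 v^{2}$ ($u{\left(v \right)} = -2 + \left(v + v\right) \left(v + v\right) = -2 + 2 v 2 v = -2 + 4 v^{2}$)
$Q{\left(L \right)} = 13$
$d = 3174$ ($d = -2 + \left(\left(-44\right) \left(-71\right) + 52\right) = -2 + \left(3124 + 52\right) = -2 + 3176 = 3174$)
$Q{\left(u{\left(15 \right)} \right)} + d = 13 + 3174 = 3187$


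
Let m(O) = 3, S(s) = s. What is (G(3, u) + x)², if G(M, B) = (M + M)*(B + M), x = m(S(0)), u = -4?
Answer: 9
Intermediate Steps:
x = 3
G(M, B) = 2*M*(B + M) (G(M, B) = (2*M)*(B + M) = 2*M*(B + M))
(G(3, u) + x)² = (2*3*(-4 + 3) + 3)² = (2*3*(-1) + 3)² = (-6 + 3)² = (-3)² = 9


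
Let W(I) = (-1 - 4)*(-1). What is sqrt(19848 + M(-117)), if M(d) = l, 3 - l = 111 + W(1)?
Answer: sqrt(19735) ≈ 140.48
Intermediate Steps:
W(I) = 5 (W(I) = -5*(-1) = 5)
l = -113 (l = 3 - (111 + 5) = 3 - 1*116 = 3 - 116 = -113)
M(d) = -113
sqrt(19848 + M(-117)) = sqrt(19848 - 113) = sqrt(19735)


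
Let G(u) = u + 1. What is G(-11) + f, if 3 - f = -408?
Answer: 401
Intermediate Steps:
f = 411 (f = 3 - 1*(-408) = 3 + 408 = 411)
G(u) = 1 + u
G(-11) + f = (1 - 11) + 411 = -10 + 411 = 401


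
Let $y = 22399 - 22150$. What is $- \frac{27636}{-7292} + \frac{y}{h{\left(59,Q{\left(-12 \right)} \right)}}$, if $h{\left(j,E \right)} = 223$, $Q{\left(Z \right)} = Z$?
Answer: $\frac{1994634}{406529} \approx 4.9065$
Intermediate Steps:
$y = 249$ ($y = 22399 - 22150 = 249$)
$- \frac{27636}{-7292} + \frac{y}{h{\left(59,Q{\left(-12 \right)} \right)}} = - \frac{27636}{-7292} + \frac{249}{223} = \left(-27636\right) \left(- \frac{1}{7292}\right) + 249 \cdot \frac{1}{223} = \frac{6909}{1823} + \frac{249}{223} = \frac{1994634}{406529}$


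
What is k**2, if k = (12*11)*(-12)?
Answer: 2509056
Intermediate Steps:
k = -1584 (k = 132*(-12) = -1584)
k**2 = (-1584)**2 = 2509056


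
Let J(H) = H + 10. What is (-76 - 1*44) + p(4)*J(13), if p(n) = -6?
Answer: -258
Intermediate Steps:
J(H) = 10 + H
(-76 - 1*44) + p(4)*J(13) = (-76 - 1*44) - 6*(10 + 13) = (-76 - 44) - 6*23 = -120 - 138 = -258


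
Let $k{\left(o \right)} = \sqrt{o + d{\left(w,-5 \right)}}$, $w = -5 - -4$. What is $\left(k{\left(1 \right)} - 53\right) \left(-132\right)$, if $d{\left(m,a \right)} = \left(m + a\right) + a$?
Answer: $6996 - 132 i \sqrt{10} \approx 6996.0 - 417.42 i$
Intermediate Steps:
$w = -1$ ($w = -5 + 4 = -1$)
$d{\left(m,a \right)} = m + 2 a$ ($d{\left(m,a \right)} = \left(a + m\right) + a = m + 2 a$)
$k{\left(o \right)} = \sqrt{-11 + o}$ ($k{\left(o \right)} = \sqrt{o + \left(-1 + 2 \left(-5\right)\right)} = \sqrt{o - 11} = \sqrt{-11 + o}$)
$\left(k{\left(1 \right)} - 53\right) \left(-132\right) = \left(\sqrt{-11 + 1} - 53\right) \left(-132\right) = \left(\sqrt{-10} - 53\right) \left(-132\right) = \left(i \sqrt{10} - 53\right) \left(-132\right) = \left(-53 + i \sqrt{10}\right) \left(-132\right) = 6996 - 132 i \sqrt{10}$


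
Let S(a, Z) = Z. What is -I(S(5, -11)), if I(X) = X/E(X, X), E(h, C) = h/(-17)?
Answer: 17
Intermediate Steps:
E(h, C) = -h/17 (E(h, C) = h*(-1/17) = -h/17)
I(X) = -17 (I(X) = X/((-X/17)) = X*(-17/X) = -17)
-I(S(5, -11)) = -1*(-17) = 17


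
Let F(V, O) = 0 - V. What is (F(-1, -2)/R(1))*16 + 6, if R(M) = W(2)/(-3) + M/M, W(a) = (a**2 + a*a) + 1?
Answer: -2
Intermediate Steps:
W(a) = 1 + 2*a**2 (W(a) = (a**2 + a**2) + 1 = 2*a**2 + 1 = 1 + 2*a**2)
F(V, O) = -V
R(M) = -2 (R(M) = (1 + 2*2**2)/(-3) + M/M = (1 + 2*4)*(-1/3) + 1 = (1 + 8)*(-1/3) + 1 = 9*(-1/3) + 1 = -3 + 1 = -2)
(F(-1, -2)/R(1))*16 + 6 = (-1*(-1)/(-2))*16 + 6 = (1*(-1/2))*16 + 6 = -1/2*16 + 6 = -8 + 6 = -2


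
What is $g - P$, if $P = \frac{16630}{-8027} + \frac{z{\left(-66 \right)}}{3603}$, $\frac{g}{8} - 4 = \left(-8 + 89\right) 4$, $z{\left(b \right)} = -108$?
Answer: $\frac{25316742050}{9640427} \approx 2626.1$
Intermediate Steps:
$g = 2624$ ($g = 32 + 8 \left(-8 + 89\right) 4 = 32 + 8 \cdot 81 \cdot 4 = 32 + 8 \cdot 324 = 32 + 2592 = 2624$)
$P = - \frac{20261602}{9640427}$ ($P = \frac{16630}{-8027} - \frac{108}{3603} = 16630 \left(- \frac{1}{8027}\right) - \frac{36}{1201} = - \frac{16630}{8027} - \frac{36}{1201} = - \frac{20261602}{9640427} \approx -2.1017$)
$g - P = 2624 - - \frac{20261602}{9640427} = 2624 + \frac{20261602}{9640427} = \frac{25316742050}{9640427}$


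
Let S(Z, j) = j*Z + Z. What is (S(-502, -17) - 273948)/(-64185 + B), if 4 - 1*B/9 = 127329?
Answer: 132958/605055 ≈ 0.21975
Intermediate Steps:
B = -1145925 (B = 36 - 9*127329 = 36 - 1145961 = -1145925)
S(Z, j) = Z + Z*j (S(Z, j) = Z*j + Z = Z + Z*j)
(S(-502, -17) - 273948)/(-64185 + B) = (-502*(1 - 17) - 273948)/(-64185 - 1145925) = (-502*(-16) - 273948)/(-1210110) = (8032 - 273948)*(-1/1210110) = -265916*(-1/1210110) = 132958/605055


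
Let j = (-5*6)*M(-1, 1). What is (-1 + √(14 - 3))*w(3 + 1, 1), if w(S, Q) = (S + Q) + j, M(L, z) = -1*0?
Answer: -5 + 5*√11 ≈ 11.583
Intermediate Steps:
M(L, z) = 0
j = 0 (j = -5*6*0 = -30*0 = 0)
w(S, Q) = Q + S (w(S, Q) = (S + Q) + 0 = (Q + S) + 0 = Q + S)
(-1 + √(14 - 3))*w(3 + 1, 1) = (-1 + √(14 - 3))*(1 + (3 + 1)) = (-1 + √11)*(1 + 4) = (-1 + √11)*5 = -5 + 5*√11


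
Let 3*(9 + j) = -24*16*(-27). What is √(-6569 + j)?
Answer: I*√3122 ≈ 55.875*I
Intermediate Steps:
j = 3447 (j = -9 + (-24*16*(-27))/3 = -9 + (-384*(-27))/3 = -9 + (⅓)*10368 = -9 + 3456 = 3447)
√(-6569 + j) = √(-6569 + 3447) = √(-3122) = I*√3122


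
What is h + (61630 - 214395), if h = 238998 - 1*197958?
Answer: -111725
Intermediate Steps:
h = 41040 (h = 238998 - 197958 = 41040)
h + (61630 - 214395) = 41040 + (61630 - 214395) = 41040 - 152765 = -111725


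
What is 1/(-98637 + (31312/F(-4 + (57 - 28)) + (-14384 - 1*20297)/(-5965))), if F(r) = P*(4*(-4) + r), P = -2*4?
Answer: -53685/5318362226 ≈ -1.0094e-5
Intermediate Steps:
P = -8
F(r) = 128 - 8*r (F(r) = -8*(4*(-4) + r) = -8*(-16 + r) = 128 - 8*r)
1/(-98637 + (31312/F(-4 + (57 - 28)) + (-14384 - 1*20297)/(-5965))) = 1/(-98637 + (31312/(128 - 8*(-4 + (57 - 28))) + (-14384 - 1*20297)/(-5965))) = 1/(-98637 + (31312/(128 - 8*(-4 + 29)) + (-14384 - 20297)*(-1/5965))) = 1/(-98637 + (31312/(128 - 8*25) - 34681*(-1/5965))) = 1/(-98637 + (31312/(128 - 200) + 34681/5965)) = 1/(-98637 + (31312/(-72) + 34681/5965)) = 1/(-98637 + (31312*(-1/72) + 34681/5965)) = 1/(-98637 + (-3914/9 + 34681/5965)) = 1/(-98637 - 23034881/53685) = 1/(-5318362226/53685) = -53685/5318362226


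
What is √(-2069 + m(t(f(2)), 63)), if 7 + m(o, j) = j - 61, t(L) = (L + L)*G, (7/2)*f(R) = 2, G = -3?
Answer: I*√2074 ≈ 45.541*I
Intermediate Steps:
f(R) = 4/7 (f(R) = (2/7)*2 = 4/7)
t(L) = -6*L (t(L) = (L + L)*(-3) = (2*L)*(-3) = -6*L)
m(o, j) = -68 + j (m(o, j) = -7 + (j - 61) = -7 + (-61 + j) = -68 + j)
√(-2069 + m(t(f(2)), 63)) = √(-2069 + (-68 + 63)) = √(-2069 - 5) = √(-2074) = I*√2074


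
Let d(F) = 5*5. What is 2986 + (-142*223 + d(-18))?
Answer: -28655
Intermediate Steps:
d(F) = 25
2986 + (-142*223 + d(-18)) = 2986 + (-142*223 + 25) = 2986 + (-31666 + 25) = 2986 - 31641 = -28655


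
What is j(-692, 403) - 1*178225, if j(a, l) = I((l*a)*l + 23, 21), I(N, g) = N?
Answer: -112565230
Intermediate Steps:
j(a, l) = 23 + a*l² (j(a, l) = (l*a)*l + 23 = (a*l)*l + 23 = a*l² + 23 = 23 + a*l²)
j(-692, 403) - 1*178225 = (23 - 692*403²) - 1*178225 = (23 - 692*162409) - 178225 = (23 - 112387028) - 178225 = -112387005 - 178225 = -112565230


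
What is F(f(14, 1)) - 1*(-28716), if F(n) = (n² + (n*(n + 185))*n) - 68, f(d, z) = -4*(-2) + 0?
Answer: 41064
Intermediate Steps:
f(d, z) = 8 (f(d, z) = 8 + 0 = 8)
F(n) = -68 + n² + n²*(185 + n) (F(n) = (n² + (n*(185 + n))*n) - 68 = (n² + n²*(185 + n)) - 68 = -68 + n² + n²*(185 + n))
F(f(14, 1)) - 1*(-28716) = (-68 + 8³ + 186*8²) - 1*(-28716) = (-68 + 512 + 186*64) + 28716 = (-68 + 512 + 11904) + 28716 = 12348 + 28716 = 41064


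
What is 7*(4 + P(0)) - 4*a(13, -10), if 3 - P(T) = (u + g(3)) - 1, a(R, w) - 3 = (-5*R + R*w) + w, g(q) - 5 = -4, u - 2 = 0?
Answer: 843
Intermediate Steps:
u = 2 (u = 2 + 0 = 2)
g(q) = 1 (g(q) = 5 - 4 = 1)
a(R, w) = 3 + w - 5*R + R*w (a(R, w) = 3 + ((-5*R + R*w) + w) = 3 + (w - 5*R + R*w) = 3 + w - 5*R + R*w)
P(T) = 1 (P(T) = 3 - ((2 + 1) - 1) = 3 - (3 - 1) = 3 - 1*2 = 3 - 2 = 1)
7*(4 + P(0)) - 4*a(13, -10) = 7*(4 + 1) - 4*(3 - 10 - 5*13 + 13*(-10)) = 7*5 - 4*(3 - 10 - 65 - 130) = 35 - 4*(-202) = 35 + 808 = 843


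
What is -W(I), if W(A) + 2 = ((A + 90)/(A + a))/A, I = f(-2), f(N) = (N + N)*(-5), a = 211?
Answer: 83/42 ≈ 1.9762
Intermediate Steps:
f(N) = -10*N (f(N) = (2*N)*(-5) = -10*N)
I = 20 (I = -10*(-2) = 20)
W(A) = -2 + (90 + A)/(A*(211 + A)) (W(A) = -2 + ((A + 90)/(A + 211))/A = -2 + ((90 + A)/(211 + A))/A = -2 + (90 + A)/(A*(211 + A)))
-W(I) = -(90 - 421*20 - 2*20²)/(20*(211 + 20)) = -(90 - 8420 - 2*400)/(20*231) = -(90 - 8420 - 800)/(20*231) = -(-9130)/(20*231) = -1*(-83/42) = 83/42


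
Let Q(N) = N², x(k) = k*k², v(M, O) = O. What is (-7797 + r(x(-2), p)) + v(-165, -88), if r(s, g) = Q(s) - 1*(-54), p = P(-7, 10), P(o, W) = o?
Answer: -7767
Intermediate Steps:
p = -7
x(k) = k³
r(s, g) = 54 + s² (r(s, g) = s² - 1*(-54) = s² + 54 = 54 + s²)
(-7797 + r(x(-2), p)) + v(-165, -88) = (-7797 + (54 + ((-2)³)²)) - 88 = (-7797 + (54 + (-8)²)) - 88 = (-7797 + (54 + 64)) - 88 = (-7797 + 118) - 88 = -7679 - 88 = -7767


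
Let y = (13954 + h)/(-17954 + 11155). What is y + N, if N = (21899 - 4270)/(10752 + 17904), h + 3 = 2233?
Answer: -343909133/194832144 ≈ -1.7652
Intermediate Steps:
h = 2230 (h = -3 + 2233 = 2230)
N = 17629/28656 ≈ 0.61519
y = -16184/6799 (y = (13954 + 2230)/(-17954 + 11155) = 16184/(-6799) = 16184*(-1/6799) = -16184/6799 ≈ -2.3803)
y + N = -16184/6799 + 17629/28656 = -343909133/194832144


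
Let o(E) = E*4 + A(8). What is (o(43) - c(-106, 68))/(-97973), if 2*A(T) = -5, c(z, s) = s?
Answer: -203/195946 ≈ -0.0010360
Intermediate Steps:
A(T) = -5/2 (A(T) = (1/2)*(-5) = -5/2)
o(E) = -5/2 + 4*E (o(E) = E*4 - 5/2 = 4*E - 5/2 = -5/2 + 4*E)
(o(43) - c(-106, 68))/(-97973) = ((-5/2 + 4*43) - 1*68)/(-97973) = ((-5/2 + 172) - 68)*(-1/97973) = (339/2 - 68)*(-1/97973) = (203/2)*(-1/97973) = -203/195946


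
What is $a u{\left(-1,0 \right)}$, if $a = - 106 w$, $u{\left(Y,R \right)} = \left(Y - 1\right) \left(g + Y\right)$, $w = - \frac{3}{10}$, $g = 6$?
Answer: $-318$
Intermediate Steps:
$w = - \frac{3}{10}$ ($w = \left(-3\right) \frac{1}{10} = - \frac{3}{10} \approx -0.3$)
$u{\left(Y,R \right)} = \left(-1 + Y\right) \left(6 + Y\right)$ ($u{\left(Y,R \right)} = \left(Y - 1\right) \left(6 + Y\right) = \left(-1 + Y\right) \left(6 + Y\right)$)
$a = \frac{159}{5}$ ($a = \left(-106\right) \left(- \frac{3}{10}\right) = \frac{159}{5} \approx 31.8$)
$a u{\left(-1,0 \right)} = \frac{159 \left(-6 + \left(-1\right)^{2} + 5 \left(-1\right)\right)}{5} = \frac{159 \left(-6 + 1 - 5\right)}{5} = \frac{159}{5} \left(-10\right) = -318$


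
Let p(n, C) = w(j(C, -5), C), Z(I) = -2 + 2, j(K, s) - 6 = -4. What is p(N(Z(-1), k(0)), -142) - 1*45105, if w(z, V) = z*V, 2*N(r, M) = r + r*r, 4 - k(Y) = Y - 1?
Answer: -45389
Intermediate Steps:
j(K, s) = 2 (j(K, s) = 6 - 4 = 2)
k(Y) = 5 - Y (k(Y) = 4 - (Y - 1) = 4 - (-1 + Y) = 4 + (1 - Y) = 5 - Y)
Z(I) = 0
N(r, M) = r/2 + r²/2 (N(r, M) = (r + r*r)/2 = (r + r²)/2 = r/2 + r²/2)
w(z, V) = V*z
p(n, C) = 2*C (p(n, C) = C*2 = 2*C)
p(N(Z(-1), k(0)), -142) - 1*45105 = 2*(-142) - 1*45105 = -284 - 45105 = -45389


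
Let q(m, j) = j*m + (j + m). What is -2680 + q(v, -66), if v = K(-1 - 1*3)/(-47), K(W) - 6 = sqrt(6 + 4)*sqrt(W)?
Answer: -128672/47 + 130*I*sqrt(10)/47 ≈ -2737.7 + 8.7467*I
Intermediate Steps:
K(W) = 6 + sqrt(10)*sqrt(W) (K(W) = 6 + sqrt(6 + 4)*sqrt(W) = 6 + sqrt(10)*sqrt(W))
v = -6/47 - 2*I*sqrt(10)/47 (v = (6 + sqrt(10)*sqrt(-1 - 1*3))/(-47) = (6 + sqrt(10)*sqrt(-1 - 3))*(-1/47) = (6 + sqrt(10)*sqrt(-4))*(-1/47) = (6 + sqrt(10)*(2*I))*(-1/47) = (6 + 2*I*sqrt(10))*(-1/47) = -6/47 - 2*I*sqrt(10)/47 ≈ -0.12766 - 0.13457*I)
q(m, j) = j + m + j*m
-2680 + q(v, -66) = -2680 + (-66 + (-6/47 - 2*I*sqrt(10)/47) - 66*(-6/47 - 2*I*sqrt(10)/47)) = -2680 + (-66 + (-6/47 - 2*I*sqrt(10)/47) + (396/47 + 132*I*sqrt(10)/47)) = -2680 + (-2712/47 + 130*I*sqrt(10)/47) = -128672/47 + 130*I*sqrt(10)/47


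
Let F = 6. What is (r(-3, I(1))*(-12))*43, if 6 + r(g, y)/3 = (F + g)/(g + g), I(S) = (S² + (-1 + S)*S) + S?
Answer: 10062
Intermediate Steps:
I(S) = S + S² + S*(-1 + S) (I(S) = (S² + S*(-1 + S)) + S = S + S² + S*(-1 + S))
r(g, y) = -18 + 3*(6 + g)/(2*g) (r(g, y) = -18 + 3*((6 + g)/(g + g)) = -18 + 3*((6 + g)/((2*g))) = -18 + 3*((6 + g)*(1/(2*g))) = -18 + 3*((6 + g)/(2*g)) = -18 + 3*(6 + g)/(2*g))
(r(-3, I(1))*(-12))*43 = ((-33/2 + 9/(-3))*(-12))*43 = ((-33/2 + 9*(-⅓))*(-12))*43 = ((-33/2 - 3)*(-12))*43 = -39/2*(-12)*43 = 234*43 = 10062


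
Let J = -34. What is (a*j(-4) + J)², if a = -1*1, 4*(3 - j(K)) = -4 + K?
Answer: 1521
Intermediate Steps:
j(K) = 4 - K/4 (j(K) = 3 - (-4 + K)/4 = 3 + (1 - K/4) = 4 - K/4)
a = -1
(a*j(-4) + J)² = (-(4 - ¼*(-4)) - 34)² = (-(4 + 1) - 34)² = (-1*5 - 34)² = (-5 - 34)² = (-39)² = 1521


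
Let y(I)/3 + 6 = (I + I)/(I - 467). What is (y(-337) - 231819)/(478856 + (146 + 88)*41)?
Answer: -31065821/65452300 ≈ -0.47463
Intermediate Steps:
y(I) = -18 + 6*I/(-467 + I) (y(I) = -18 + 3*((I + I)/(I - 467)) = -18 + 3*((2*I)/(-467 + I)) = -18 + 3*(2*I/(-467 + I)) = -18 + 6*I/(-467 + I))
(y(-337) - 231819)/(478856 + (146 + 88)*41) = (6*(1401 - 2*(-337))/(-467 - 337) - 231819)/(478856 + (146 + 88)*41) = (6*(1401 + 674)/(-804) - 231819)/(478856 + 234*41) = (6*(-1/804)*2075 - 231819)/(478856 + 9594) = (-2075/134 - 231819)/488450 = -31065821/134*1/488450 = -31065821/65452300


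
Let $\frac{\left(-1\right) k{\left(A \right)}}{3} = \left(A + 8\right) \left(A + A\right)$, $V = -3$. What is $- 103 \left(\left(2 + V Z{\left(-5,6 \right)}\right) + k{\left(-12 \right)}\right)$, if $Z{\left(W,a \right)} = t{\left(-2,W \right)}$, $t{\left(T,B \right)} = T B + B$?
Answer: $31003$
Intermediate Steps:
$t{\left(T,B \right)} = B + B T$ ($t{\left(T,B \right)} = B T + B = B + B T$)
$k{\left(A \right)} = - 6 A \left(8 + A\right)$ ($k{\left(A \right)} = - 3 \left(A + 8\right) \left(A + A\right) = - 3 \left(8 + A\right) 2 A = - 3 \cdot 2 A \left(8 + A\right) = - 6 A \left(8 + A\right)$)
$Z{\left(W,a \right)} = - W$ ($Z{\left(W,a \right)} = W \left(1 - 2\right) = W \left(-1\right) = - W$)
$- 103 \left(\left(2 + V Z{\left(-5,6 \right)}\right) + k{\left(-12 \right)}\right) = - 103 \left(\left(2 - 3 \left(\left(-1\right) \left(-5\right)\right)\right) - - 72 \left(8 - 12\right)\right) = - 103 \left(\left(2 - 15\right) - \left(-72\right) \left(-4\right)\right) = - 103 \left(\left(2 - 15\right) - 288\right) = - 103 \left(-13 - 288\right) = \left(-103\right) \left(-301\right) = 31003$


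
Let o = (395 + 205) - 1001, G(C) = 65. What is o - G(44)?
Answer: -466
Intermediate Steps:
o = -401 (o = 600 - 1001 = -401)
o - G(44) = -401 - 1*65 = -401 - 65 = -466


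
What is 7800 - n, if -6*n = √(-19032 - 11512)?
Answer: 7800 + 2*I*√1909/3 ≈ 7800.0 + 29.128*I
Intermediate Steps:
n = -2*I*√1909/3 (n = -√(-19032 - 11512)/6 = -2*I*√1909/3 ≈ -29.128*I)
7800 - n = 7800 - (-2)*I*√1909/3 = 7800 + 2*I*√1909/3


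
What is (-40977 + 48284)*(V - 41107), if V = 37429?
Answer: -26875146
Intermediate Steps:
(-40977 + 48284)*(V - 41107) = (-40977 + 48284)*(37429 - 41107) = 7307*(-3678) = -26875146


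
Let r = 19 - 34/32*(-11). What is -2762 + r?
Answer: -43701/16 ≈ -2731.3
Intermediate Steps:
r = 491/16 (r = 19 - 34*1/32*(-11) = 19 - 17/16*(-11) = 19 + 187/16 = 491/16 ≈ 30.688)
-2762 + r = -2762 + 491/16 = -43701/16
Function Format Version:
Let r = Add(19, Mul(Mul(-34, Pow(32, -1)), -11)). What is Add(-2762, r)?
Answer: Rational(-43701, 16) ≈ -2731.3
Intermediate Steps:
r = Rational(491, 16) (r = Add(19, Mul(Mul(-34, Rational(1, 32)), -11)) = Add(19, Mul(Rational(-17, 16), -11)) = Add(19, Rational(187, 16)) = Rational(491, 16) ≈ 30.688)
Add(-2762, r) = Add(-2762, Rational(491, 16)) = Rational(-43701, 16)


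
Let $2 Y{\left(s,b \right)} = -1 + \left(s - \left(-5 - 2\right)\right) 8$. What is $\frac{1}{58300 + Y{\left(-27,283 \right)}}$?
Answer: $\frac{2}{116439} \approx 1.7176 \cdot 10^{-5}$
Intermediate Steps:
$Y{\left(s,b \right)} = \frac{55}{2} + 4 s$ ($Y{\left(s,b \right)} = \frac{-1 + \left(s - \left(-5 - 2\right)\right) 8}{2} = \frac{-1 + \left(s - -7\right) 8}{2} = \frac{-1 + \left(s + 7\right) 8}{2} = \frac{-1 + \left(7 + s\right) 8}{2} = \frac{-1 + \left(56 + 8 s\right)}{2} = \frac{55 + 8 s}{2} = \frac{55}{2} + 4 s$)
$\frac{1}{58300 + Y{\left(-27,283 \right)}} = \frac{1}{58300 + \left(\frac{55}{2} + 4 \left(-27\right)\right)} = \frac{1}{58300 + \left(\frac{55}{2} - 108\right)} = \frac{1}{58300 - \frac{161}{2}} = \frac{1}{\frac{116439}{2}} = \frac{2}{116439}$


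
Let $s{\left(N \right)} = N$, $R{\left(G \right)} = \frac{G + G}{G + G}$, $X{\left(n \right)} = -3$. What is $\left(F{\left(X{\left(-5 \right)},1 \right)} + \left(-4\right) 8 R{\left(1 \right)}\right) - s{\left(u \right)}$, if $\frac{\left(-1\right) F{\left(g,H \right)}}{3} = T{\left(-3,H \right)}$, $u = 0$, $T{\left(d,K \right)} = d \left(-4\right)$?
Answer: $-68$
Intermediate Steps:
$T{\left(d,K \right)} = - 4 d$
$R{\left(G \right)} = 1$ ($R{\left(G \right)} = \frac{2 G}{2 G} = 2 G \frac{1}{2 G} = 1$)
$F{\left(g,H \right)} = -36$ ($F{\left(g,H \right)} = - 3 \left(\left(-4\right) \left(-3\right)\right) = \left(-3\right) 12 = -36$)
$\left(F{\left(X{\left(-5 \right)},1 \right)} + \left(-4\right) 8 R{\left(1 \right)}\right) - s{\left(u \right)} = \left(-36 + \left(-4\right) 8 \cdot 1\right) - 0 = \left(-36 - 32\right) + 0 = -68 + 0 = -68$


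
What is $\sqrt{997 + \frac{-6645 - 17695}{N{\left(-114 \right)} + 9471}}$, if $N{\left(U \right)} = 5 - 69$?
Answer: $\frac{\sqrt{87997207673}}{9407} \approx 31.534$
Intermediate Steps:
$N{\left(U \right)} = -64$ ($N{\left(U \right)} = 5 - 69 = -64$)
$\sqrt{997 + \frac{-6645 - 17695}{N{\left(-114 \right)} + 9471}} = \sqrt{997 + \frac{-6645 - 17695}{-64 + 9471}} = \sqrt{997 - \frac{24340}{9407}} = \sqrt{\frac{9354439}{9407}} = \frac{\sqrt{87997207673}}{9407}$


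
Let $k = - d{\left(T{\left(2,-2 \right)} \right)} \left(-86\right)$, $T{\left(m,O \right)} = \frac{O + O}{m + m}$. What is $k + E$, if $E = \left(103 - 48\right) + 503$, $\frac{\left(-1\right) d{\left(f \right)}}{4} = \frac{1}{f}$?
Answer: $902$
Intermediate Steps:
$T{\left(m,O \right)} = \frac{O}{m}$ ($T{\left(m,O \right)} = \frac{2 O}{2 m} = 2 O \frac{1}{2 m} = \frac{O}{m}$)
$d{\left(f \right)} = - \frac{4}{f}$
$E = 558$ ($E = 55 + 503 = 558$)
$k = 344$ ($k = - - \frac{4}{\left(-2\right) \frac{1}{2}} \left(-86\right) = - - \frac{4}{-1} \left(-86\right) = - \left(-4\right) \left(-1\right) \left(-86\right) = - 4 \left(-86\right) = \left(-1\right) \left(-344\right) = 344$)
$k + E = 344 + 558 = 902$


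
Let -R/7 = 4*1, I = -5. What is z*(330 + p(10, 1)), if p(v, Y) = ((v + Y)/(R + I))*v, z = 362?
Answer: 354760/3 ≈ 1.1825e+5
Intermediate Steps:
R = -28 ≈ -28.000
p(v, Y) = v*(-Y/33 - v/33) (p(v, Y) = ((v + Y)/(-28 - 5))*v = ((Y + v)/(-33))*v = ((Y + v)*(-1/33))*v = (-Y/33 - v/33)*v = v*(-Y/33 - v/33))
z*(330 + p(10, 1)) = 362*(330 - 1/33*10*(1 + 10)) = 362*(330 - 1/33*10*11) = 362*(330 - 10/3) = 362*(980/3) = 354760/3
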